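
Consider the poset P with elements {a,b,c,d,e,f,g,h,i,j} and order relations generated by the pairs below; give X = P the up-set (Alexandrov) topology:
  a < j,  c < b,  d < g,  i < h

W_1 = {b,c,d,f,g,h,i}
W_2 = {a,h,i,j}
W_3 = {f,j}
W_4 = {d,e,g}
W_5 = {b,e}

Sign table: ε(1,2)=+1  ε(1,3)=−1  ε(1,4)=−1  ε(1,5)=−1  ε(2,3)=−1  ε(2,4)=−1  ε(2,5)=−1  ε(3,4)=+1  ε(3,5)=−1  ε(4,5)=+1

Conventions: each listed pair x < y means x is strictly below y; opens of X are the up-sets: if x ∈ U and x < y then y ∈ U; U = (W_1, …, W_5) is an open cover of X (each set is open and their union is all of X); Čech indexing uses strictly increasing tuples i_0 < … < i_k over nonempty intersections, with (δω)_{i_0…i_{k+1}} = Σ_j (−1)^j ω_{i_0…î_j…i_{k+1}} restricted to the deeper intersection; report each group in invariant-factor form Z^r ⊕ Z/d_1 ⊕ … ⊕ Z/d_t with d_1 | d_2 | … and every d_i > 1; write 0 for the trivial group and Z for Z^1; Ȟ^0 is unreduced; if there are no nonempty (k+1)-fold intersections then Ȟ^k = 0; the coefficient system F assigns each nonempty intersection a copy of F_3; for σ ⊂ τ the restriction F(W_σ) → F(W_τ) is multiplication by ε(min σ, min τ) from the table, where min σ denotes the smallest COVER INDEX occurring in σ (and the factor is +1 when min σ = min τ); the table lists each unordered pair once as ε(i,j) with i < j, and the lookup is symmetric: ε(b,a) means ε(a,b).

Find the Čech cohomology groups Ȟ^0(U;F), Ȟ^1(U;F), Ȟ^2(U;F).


Ȟ^0 ≅ Z/3, Ȟ^1 ≅ Z/3 ⊕ Z/3, Ȟ^2 ≅ 0

nonempty intersections:
  W12={h,i} W13={f} W14={d,g} W15={b} W23={j} W45={e}
C dims 5,6; δ0: rk_F3 4
Ȟ^0: (5−4)−0=1 ⇒ Z/3
Ȟ^1: (6−0)−4=2 ⇒ Z/3 ⊕ Z/3
Ȟ^2: (0−0)−0=0 ⇒ 0


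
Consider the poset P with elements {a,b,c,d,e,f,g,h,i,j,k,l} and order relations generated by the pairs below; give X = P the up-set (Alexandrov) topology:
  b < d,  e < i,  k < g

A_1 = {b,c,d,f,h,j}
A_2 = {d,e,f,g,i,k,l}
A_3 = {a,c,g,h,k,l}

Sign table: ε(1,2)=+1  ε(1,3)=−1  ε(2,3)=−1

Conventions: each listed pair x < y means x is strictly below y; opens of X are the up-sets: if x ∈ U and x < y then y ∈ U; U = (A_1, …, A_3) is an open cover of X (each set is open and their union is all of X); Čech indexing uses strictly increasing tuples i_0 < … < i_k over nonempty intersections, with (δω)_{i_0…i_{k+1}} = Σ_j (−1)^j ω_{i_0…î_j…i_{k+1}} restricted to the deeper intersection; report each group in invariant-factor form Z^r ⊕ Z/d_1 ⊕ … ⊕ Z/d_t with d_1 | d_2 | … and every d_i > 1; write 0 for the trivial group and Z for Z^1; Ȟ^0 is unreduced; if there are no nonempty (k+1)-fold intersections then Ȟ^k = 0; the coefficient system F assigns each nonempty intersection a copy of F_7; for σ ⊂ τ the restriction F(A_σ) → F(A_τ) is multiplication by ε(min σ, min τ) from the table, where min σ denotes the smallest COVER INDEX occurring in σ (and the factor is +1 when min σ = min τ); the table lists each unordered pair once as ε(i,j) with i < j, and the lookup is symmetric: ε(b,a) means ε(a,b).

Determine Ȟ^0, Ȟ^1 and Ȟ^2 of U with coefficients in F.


Ȟ^0(U;F) ≅ Z/7, Ȟ^1(U;F) ≅ Z/7, Ȟ^2(U;F) ≅ 0

nonempty intersections:
  A12={d,f} A13={c,h} A23={g,k,l}
C dims 3,3; δ0: rk_F7 2
Ȟ^0: (3−2)−0=1 ⇒ Z/7
Ȟ^1: (3−0)−2=1 ⇒ Z/7
Ȟ^2: (0−0)−0=0 ⇒ 0


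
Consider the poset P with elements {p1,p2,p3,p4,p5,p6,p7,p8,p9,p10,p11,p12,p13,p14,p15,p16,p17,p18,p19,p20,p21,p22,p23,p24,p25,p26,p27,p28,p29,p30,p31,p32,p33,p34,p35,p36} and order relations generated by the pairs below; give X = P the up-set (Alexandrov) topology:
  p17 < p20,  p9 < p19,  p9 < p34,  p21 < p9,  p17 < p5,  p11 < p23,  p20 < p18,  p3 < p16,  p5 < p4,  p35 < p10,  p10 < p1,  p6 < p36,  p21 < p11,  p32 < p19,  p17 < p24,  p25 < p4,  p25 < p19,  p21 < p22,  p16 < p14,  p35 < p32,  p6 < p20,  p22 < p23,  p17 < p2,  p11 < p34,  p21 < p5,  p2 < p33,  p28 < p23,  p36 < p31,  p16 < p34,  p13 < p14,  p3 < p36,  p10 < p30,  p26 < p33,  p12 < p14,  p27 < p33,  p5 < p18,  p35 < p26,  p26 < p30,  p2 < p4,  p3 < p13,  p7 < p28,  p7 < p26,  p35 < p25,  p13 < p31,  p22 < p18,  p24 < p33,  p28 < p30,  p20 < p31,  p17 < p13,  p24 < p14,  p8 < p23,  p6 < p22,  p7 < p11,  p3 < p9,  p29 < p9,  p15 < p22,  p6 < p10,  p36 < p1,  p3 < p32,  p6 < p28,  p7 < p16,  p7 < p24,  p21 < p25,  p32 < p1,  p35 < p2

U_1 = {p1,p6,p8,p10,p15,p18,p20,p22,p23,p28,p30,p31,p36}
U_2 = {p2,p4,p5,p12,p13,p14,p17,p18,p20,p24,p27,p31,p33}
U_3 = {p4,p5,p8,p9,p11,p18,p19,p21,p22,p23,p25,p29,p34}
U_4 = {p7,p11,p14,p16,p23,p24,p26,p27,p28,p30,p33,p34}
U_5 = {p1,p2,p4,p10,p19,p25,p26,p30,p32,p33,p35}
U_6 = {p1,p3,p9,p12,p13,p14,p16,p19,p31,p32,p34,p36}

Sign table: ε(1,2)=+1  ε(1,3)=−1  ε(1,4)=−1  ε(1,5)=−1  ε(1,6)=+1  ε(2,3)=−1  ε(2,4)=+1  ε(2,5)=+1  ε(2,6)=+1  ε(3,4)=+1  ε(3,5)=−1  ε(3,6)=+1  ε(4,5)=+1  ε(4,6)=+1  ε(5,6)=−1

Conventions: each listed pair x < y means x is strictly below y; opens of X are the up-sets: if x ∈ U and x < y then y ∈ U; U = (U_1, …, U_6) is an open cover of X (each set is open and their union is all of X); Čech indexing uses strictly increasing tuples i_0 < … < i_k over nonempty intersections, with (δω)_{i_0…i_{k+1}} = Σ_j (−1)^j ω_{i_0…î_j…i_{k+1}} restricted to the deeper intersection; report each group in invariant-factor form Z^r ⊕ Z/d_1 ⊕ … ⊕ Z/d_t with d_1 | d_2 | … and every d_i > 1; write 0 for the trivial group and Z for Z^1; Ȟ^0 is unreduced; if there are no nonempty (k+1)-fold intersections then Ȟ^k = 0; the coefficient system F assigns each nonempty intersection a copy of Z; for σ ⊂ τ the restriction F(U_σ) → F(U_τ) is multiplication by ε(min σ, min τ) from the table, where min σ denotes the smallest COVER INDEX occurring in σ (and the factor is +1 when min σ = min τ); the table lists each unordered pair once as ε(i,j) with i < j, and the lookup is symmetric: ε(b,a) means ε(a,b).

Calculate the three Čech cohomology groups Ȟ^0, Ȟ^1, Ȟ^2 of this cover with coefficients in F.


Ȟ^0 = 0,  Ȟ^1 = Z/2,  Ȟ^2 = Z

cover nerve:
  U12={p18,p20,p31} U13={p8,p18,p22,p23} U14={p23,p28,p30} U15={p1,p10,p30} U16={p1,p31,p36} U23={p4,p5,p18} U24={p14,p24,p27,p33} U25={p2,p4,p33} U26={p12,p13,p14,p31} U34={p11,p23,p34} U35={p4,p19,p25} U36={p9,p19,p34} U45={p26,p30,p33} U46={p14,p16,p34} U56={p1,p19,p32}
  U123={p18} U126={p31} U134={p23} U145={p30} U156={p1} U235={p4} U245={p33} U246={p14} U346={p34} U356={p19}
C dims 6,15,10; δ0: rk 6, SNF 1^5·2; δ1: rk 9, SNF 1^9
Ȟ^0: (6−6)−0=0 ⇒ 0
Ȟ^1: (15−9)−6=0 plus torsion [2] ⇒ Z/2
Ȟ^2: (10−0)−9=1 ⇒ Z


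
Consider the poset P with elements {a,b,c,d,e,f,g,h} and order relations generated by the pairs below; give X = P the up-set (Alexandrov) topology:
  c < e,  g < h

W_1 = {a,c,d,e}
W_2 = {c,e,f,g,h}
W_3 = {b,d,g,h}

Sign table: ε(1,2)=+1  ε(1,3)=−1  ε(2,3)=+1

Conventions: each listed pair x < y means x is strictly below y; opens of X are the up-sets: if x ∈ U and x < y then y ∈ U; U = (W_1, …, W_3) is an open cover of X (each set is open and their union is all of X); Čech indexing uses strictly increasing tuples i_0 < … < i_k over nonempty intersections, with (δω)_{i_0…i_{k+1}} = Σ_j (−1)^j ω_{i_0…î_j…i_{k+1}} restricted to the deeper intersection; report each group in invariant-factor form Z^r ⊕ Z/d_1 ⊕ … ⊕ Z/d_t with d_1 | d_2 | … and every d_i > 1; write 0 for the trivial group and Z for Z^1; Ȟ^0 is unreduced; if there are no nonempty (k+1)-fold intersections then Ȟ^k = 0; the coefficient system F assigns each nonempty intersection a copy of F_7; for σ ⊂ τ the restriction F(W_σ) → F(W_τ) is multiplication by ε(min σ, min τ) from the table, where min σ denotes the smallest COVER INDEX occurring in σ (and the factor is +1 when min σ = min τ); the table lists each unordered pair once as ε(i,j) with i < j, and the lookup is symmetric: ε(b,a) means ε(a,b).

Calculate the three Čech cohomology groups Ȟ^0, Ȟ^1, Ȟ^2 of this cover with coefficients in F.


Ȟ^0(U;F) ≅ 0,  Ȟ^1(U;F) ≅ 0,  Ȟ^2(U;F) ≅ 0

intersection data:
  W12={c,e} W13={d} W23={g,h}
C dims 3,3; δ0: rk_F7 3
Ȟ^0 = (3 − 3) − 0 = 0, so Ȟ^0 ≅ 0
Ȟ^1 = (3 − 0) − 3 = 0, so Ȟ^1 ≅ 0
Ȟ^2 = (0 − 0) − 0 = 0, so Ȟ^2 ≅ 0


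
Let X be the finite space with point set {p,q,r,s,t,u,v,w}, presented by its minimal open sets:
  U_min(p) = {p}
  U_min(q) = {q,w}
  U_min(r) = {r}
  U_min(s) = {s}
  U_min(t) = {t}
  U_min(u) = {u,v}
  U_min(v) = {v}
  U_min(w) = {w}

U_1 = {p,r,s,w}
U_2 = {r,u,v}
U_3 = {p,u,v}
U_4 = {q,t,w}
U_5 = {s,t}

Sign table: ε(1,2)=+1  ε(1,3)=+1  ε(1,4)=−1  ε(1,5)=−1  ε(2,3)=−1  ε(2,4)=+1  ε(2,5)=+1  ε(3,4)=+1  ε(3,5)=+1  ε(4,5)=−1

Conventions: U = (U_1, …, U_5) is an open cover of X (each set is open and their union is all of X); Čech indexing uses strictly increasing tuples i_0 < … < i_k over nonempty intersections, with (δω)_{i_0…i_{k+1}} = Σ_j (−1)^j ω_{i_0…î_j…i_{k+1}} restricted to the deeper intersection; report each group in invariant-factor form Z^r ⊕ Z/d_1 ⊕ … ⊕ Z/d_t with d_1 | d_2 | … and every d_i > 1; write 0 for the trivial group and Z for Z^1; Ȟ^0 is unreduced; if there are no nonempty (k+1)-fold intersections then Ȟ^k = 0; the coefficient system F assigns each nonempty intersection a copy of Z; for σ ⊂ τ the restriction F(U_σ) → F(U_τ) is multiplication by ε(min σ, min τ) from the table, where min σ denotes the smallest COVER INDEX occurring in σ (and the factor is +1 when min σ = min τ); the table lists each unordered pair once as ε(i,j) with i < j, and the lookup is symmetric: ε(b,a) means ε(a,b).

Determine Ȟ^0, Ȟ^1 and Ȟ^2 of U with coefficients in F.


Ȟ^0 ≅ 0,  Ȟ^1 ≅ Z ⊕ Z/2,  Ȟ^2 ≅ 0

nonempty overlaps:
  U12={r} U13={p} U14={w} U15={s} U23={u,v} U45={t}
C dims 5,6; δ0: rk 5, SNF 1^4·2
degree 0: 5−5−0 = 0 → Ȟ^0 ≅ 0
degree 1: 6−0−5 = 1 plus torsion [2] → Ȟ^1 ≅ Z ⊕ Z/2
degree 2: 0−0−0 = 0 → Ȟ^2 ≅ 0


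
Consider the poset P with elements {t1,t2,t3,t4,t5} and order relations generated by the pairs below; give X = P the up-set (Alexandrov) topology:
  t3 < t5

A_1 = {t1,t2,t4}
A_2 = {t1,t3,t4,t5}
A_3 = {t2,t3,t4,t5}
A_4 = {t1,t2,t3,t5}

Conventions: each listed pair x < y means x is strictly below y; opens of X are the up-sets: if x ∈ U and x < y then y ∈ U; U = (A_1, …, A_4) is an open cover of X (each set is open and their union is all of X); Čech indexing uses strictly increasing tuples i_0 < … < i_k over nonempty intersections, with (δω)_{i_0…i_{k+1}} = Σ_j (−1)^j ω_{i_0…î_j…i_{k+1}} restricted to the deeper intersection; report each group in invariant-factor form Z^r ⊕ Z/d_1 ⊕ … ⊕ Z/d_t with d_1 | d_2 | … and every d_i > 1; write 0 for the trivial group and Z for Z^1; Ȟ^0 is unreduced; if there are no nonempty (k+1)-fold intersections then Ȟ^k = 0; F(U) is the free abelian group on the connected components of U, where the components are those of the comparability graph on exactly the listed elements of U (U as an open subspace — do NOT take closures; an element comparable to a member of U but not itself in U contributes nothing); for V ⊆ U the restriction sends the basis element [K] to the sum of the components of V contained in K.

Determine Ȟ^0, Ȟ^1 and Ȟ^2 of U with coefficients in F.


cover nerve:
  A12={t1,t4} A13={t2,t4} A14={t1,t2} A23={t3,t4,t5} A24={t1,t3,t5} A34={t2,t3,t5}
  A123={t4} A124={t1} A134={t2} A234={t3,t5}
components per intersection:
  A1: {t1} {t2} {t4}
  A2: {t1} {t3,t5} {t4}
  A3: {t2} {t3,t5} {t4}
  A4: {t1} {t2} {t3,t5}
  A12: {t1} {t4}
  A13: {t2} {t4}
  A14: {t1} {t2}
  A23: {t3,t5} {t4}
  A24: {t1} {t3,t5}
  A34: {t2} {t3,t5}
  A123: {t4}
  A124: {t1}
  A134: {t2}
  A234: {t3,t5}
C dims 12,12,4; δ0: rk 8, SNF 1^8; δ1: rk 4, SNF 1^4
Ȟ^0: (12−8)−0=4 ⇒ Z^4
Ȟ^1: (12−4)−8=0 ⇒ 0
Ȟ^2: (4−0)−4=0 ⇒ 0

Ȟ^0(U;F) ≅ Z^4; Ȟ^1(U;F) ≅ 0; Ȟ^2(U;F) ≅ 0


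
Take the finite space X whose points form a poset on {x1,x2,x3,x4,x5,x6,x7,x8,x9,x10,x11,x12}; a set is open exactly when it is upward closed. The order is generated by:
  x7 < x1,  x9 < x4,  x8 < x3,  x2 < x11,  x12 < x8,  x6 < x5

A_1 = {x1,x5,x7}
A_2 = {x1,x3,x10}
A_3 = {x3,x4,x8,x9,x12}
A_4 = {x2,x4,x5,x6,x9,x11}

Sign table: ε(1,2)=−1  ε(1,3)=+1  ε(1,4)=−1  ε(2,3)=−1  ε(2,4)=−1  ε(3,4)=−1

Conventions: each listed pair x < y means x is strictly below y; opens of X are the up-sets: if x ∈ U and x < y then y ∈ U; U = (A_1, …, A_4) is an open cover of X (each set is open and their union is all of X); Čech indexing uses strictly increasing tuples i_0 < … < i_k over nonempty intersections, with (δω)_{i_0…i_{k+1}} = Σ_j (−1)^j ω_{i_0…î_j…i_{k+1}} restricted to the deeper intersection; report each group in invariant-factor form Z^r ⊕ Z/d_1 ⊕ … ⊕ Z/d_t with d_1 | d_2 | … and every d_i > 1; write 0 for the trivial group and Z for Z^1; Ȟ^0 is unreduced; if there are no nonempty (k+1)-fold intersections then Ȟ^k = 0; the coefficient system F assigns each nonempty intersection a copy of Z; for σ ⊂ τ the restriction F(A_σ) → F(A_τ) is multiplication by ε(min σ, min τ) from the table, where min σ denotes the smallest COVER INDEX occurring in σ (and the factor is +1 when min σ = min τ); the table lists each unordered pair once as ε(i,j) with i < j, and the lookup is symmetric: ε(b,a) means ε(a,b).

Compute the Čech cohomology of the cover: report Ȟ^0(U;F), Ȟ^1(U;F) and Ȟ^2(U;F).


Ȟ^0 = Z, Ȟ^1 = Z, Ȟ^2 = 0

nerve of the cover:
  A12={x1} A14={x5} A23={x3} A34={x4,x9}
C dims 4,4; δ0: rk 3, SNF 1^3
Ȟ^0 = (4 − 3) − 0 = 1, so Ȟ^0 ≅ Z
Ȟ^1 = (4 − 0) − 3 = 1, so Ȟ^1 ≅ Z
Ȟ^2 = (0 − 0) − 0 = 0, so Ȟ^2 ≅ 0


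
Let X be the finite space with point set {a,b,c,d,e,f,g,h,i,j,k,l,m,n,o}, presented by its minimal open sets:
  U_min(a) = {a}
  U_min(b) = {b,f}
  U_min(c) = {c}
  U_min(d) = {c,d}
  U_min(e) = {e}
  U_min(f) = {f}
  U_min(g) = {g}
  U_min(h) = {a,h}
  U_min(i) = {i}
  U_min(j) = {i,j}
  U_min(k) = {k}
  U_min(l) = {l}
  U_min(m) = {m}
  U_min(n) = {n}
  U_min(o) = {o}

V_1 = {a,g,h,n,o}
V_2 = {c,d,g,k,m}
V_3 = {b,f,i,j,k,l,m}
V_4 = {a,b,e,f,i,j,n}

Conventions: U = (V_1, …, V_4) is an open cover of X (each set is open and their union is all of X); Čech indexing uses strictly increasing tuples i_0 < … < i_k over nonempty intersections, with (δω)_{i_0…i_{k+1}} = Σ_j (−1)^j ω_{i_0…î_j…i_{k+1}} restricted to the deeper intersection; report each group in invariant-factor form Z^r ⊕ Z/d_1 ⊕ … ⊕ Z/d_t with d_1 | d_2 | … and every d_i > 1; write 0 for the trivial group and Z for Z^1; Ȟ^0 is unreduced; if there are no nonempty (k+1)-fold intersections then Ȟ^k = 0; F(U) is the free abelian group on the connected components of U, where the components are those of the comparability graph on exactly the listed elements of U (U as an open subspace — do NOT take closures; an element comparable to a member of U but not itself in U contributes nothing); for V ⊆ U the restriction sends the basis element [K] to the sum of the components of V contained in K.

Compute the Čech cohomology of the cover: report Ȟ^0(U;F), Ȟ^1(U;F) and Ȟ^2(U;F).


Ȟ^0 = Z^11, Ȟ^1 = 0, Ȟ^2 = 0

intersection data:
  V12={g} V14={a,n} V23={k,m} V34={b,f,i,j}
components per intersection:
  V1: {a,h} {g} {n} {o}
  V2: {c,d} {g} {k} {m}
  V3: {b,f} {i,j} {k} {l} {m}
  V4: {a} {b,f} {e} {i,j} {n}
  V12: {g}
  V14: {a} {n}
  V23: {k} {m}
  V34: {b,f} {i,j}
C dims 18,7; δ0: rk 7, SNF 1^7
Ȟ^0 = (18 − 7) − 0 = 11, so Ȟ^0 ≅ Z^11
Ȟ^1 = (7 − 0) − 7 = 0, so Ȟ^1 ≅ 0
Ȟ^2 = (0 − 0) − 0 = 0, so Ȟ^2 ≅ 0


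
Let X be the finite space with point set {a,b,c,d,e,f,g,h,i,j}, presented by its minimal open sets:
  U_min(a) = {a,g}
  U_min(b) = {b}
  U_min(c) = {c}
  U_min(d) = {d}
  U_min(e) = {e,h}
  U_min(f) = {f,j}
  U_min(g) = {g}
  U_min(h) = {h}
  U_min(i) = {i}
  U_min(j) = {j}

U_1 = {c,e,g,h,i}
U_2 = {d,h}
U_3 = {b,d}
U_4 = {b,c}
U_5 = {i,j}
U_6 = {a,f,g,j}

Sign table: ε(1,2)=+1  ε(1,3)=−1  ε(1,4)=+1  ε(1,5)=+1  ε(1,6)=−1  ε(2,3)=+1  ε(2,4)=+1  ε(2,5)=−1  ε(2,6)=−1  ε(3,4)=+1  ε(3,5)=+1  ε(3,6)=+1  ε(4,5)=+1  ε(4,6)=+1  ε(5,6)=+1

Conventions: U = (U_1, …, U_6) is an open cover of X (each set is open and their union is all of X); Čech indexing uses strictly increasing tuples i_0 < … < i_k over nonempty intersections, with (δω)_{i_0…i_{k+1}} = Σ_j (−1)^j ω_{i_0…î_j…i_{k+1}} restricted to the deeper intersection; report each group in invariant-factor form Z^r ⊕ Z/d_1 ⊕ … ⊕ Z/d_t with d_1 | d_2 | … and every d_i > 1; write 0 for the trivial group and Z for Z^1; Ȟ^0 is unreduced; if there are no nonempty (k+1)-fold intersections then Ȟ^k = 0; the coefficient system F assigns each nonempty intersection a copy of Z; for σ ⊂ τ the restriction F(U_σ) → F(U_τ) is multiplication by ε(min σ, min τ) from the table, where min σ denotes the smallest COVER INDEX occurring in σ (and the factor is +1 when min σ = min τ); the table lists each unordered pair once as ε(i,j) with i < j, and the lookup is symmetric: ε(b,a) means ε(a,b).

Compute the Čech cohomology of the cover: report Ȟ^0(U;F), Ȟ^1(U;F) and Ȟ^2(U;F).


Ȟ^0(U;F) ≅ 0,  Ȟ^1(U;F) ≅ Z ⊕ Z/2,  Ȟ^2(U;F) ≅ 0

intersection data:
  U12={h} U14={c} U15={i} U16={g} U23={d} U34={b} U56={j}
C dims 6,7; δ0: rk 6, SNF 1^5·2
Ȟ^0 = (6 − 6) − 0 = 0, so Ȟ^0 ≅ 0
Ȟ^1 = (7 − 0) − 6 = 1 plus torsion [2], so Ȟ^1 ≅ Z ⊕ Z/2
Ȟ^2 = (0 − 0) − 0 = 0, so Ȟ^2 ≅ 0


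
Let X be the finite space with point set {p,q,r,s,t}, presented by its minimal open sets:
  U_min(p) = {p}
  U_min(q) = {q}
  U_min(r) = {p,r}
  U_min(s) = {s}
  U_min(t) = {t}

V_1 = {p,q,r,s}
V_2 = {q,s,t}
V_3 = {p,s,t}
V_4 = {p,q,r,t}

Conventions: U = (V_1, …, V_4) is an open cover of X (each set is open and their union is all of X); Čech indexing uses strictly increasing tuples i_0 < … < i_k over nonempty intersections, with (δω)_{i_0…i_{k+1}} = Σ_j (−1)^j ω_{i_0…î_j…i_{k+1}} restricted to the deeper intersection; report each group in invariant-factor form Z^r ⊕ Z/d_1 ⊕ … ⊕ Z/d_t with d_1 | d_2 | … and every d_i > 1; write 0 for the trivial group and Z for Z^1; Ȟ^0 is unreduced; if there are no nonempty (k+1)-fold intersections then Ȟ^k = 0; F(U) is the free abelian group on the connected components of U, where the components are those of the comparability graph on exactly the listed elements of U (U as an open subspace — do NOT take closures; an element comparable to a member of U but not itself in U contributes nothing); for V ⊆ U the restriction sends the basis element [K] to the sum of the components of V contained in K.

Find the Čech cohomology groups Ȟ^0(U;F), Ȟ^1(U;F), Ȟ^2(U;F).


Ȟ^0(U;F) ≅ Z^4,  Ȟ^1(U;F) ≅ 0,  Ȟ^2(U;F) ≅ 0

nerve simplices:
  V12={q,s} V13={p,s} V14={p,q,r} V23={s,t} V24={q,t} V34={p,t}
  V123={s} V124={q} V134={p} V234={t}
components per intersection:
  V1: {p,r} {q} {s}
  V2: {q} {s} {t}
  V3: {p} {s} {t}
  V4: {p,r} {q} {t}
  V12: {q} {s}
  V13: {p} {s}
  V14: {p,r} {q}
  V23: {s} {t}
  V24: {q} {t}
  V34: {p} {t}
  V123: {s}
  V124: {q}
  V134: {p}
  V234: {t}
C dims 12,12,4; δ0: rk 8, SNF 1^8; δ1: rk 4, SNF 1^4
degree 0: 12−8−0 = 4 → Ȟ^0 ≅ Z^4
degree 1: 12−4−8 = 0 → Ȟ^1 ≅ 0
degree 2: 4−0−4 = 0 → Ȟ^2 ≅ 0


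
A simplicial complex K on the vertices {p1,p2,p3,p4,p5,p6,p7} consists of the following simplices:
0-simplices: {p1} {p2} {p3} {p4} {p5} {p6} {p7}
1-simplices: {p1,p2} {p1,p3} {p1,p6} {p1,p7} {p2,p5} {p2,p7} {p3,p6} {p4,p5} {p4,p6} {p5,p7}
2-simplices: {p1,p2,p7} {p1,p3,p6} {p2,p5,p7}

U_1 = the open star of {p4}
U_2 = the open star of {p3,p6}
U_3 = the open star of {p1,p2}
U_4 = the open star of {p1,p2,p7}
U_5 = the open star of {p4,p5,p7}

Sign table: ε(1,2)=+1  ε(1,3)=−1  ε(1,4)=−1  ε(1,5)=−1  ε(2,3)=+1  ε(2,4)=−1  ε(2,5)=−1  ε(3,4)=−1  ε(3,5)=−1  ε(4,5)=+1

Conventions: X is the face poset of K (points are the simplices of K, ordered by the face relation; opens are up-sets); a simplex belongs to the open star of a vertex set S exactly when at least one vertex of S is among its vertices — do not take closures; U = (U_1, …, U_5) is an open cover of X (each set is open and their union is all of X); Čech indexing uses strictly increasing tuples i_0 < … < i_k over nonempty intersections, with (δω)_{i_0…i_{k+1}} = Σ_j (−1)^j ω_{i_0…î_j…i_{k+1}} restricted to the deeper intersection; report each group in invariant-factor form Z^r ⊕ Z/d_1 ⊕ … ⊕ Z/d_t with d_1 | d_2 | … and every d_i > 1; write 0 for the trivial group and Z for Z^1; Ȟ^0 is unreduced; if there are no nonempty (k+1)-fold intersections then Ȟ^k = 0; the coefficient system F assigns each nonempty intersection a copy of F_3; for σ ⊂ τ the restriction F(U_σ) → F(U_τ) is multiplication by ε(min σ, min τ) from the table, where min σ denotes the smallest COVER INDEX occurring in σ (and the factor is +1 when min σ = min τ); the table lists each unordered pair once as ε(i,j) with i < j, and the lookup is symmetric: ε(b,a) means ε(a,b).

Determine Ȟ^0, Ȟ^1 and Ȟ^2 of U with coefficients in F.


Ȟ^0 = Z/3,  Ȟ^1 = Z/3,  Ȟ^2 = 0

cover nerve:
  U1={{p4},{p4,p5},{p4,p6}} U2={{p3},{p6},{p1,p3},{p1,p6},{p3,p6},{p4,p6},{p1,p3,p6}} U3={{p1},{p2},{p1,p2},{p1,p3},{p1,p6},{p1,p7},{p2,p5},{p2,p7},{p1,p2,p7},{p1,p3,p6},{p2,p5,p7}} U4={{p1},{p2},{p7},{p1,p2},{p1,p3},{p1,p6},{p1,p7},{p2,p5},{p2,p7},{p5,p7},{p1,p2,p7},{p1,p3,p6},{p2,p5,p7}} U5={{p4},{p5},{p7},{p1,p7},{p2,p5},{p2,p7},{p4,p5},{p4,p6},{p5,p7},{p1,p2,p7},{p2,p5,p7}}
  U12={{p4,p6}} U15={{p4},{p4,p5},{p4,p6}} U23={{p1,p3},{p1,p6},{p1,p3,p6}} U24={{p1,p3},{p1,p6},{p1,p3,p6}} U25={{p4,p6}} U34={{p1},{p2},{p1,p2},{p1,p3},{p1,p6},{p1,p7},{p2,p5},{p2,p7},{p1,p2,p7},{p1,p3,p6},{p2,p5,p7}} U35={{p1,p7},{p2,p5},{p2,p7},{p1,p2,p7},{p2,p5,p7}} U45={{p7},{p1,p7},{p2,p5},{p2,p7},{p5,p7},{p1,p2,p7},{p2,p5,p7}}
  U125={{p4,p6}} U234={{p1,p3},{p1,p6},{p1,p3,p6}} U345={{p1,p7},{p2,p5},{p2,p7},{p1,p2,p7},{p2,p5,p7}}
C dims 5,8,3; δ0: rk_F3 4; δ1: rk_F3 3
Ȟ^0: (5−4)−0=1 ⇒ Z/3
Ȟ^1: (8−3)−4=1 ⇒ Z/3
Ȟ^2: (3−0)−3=0 ⇒ 0


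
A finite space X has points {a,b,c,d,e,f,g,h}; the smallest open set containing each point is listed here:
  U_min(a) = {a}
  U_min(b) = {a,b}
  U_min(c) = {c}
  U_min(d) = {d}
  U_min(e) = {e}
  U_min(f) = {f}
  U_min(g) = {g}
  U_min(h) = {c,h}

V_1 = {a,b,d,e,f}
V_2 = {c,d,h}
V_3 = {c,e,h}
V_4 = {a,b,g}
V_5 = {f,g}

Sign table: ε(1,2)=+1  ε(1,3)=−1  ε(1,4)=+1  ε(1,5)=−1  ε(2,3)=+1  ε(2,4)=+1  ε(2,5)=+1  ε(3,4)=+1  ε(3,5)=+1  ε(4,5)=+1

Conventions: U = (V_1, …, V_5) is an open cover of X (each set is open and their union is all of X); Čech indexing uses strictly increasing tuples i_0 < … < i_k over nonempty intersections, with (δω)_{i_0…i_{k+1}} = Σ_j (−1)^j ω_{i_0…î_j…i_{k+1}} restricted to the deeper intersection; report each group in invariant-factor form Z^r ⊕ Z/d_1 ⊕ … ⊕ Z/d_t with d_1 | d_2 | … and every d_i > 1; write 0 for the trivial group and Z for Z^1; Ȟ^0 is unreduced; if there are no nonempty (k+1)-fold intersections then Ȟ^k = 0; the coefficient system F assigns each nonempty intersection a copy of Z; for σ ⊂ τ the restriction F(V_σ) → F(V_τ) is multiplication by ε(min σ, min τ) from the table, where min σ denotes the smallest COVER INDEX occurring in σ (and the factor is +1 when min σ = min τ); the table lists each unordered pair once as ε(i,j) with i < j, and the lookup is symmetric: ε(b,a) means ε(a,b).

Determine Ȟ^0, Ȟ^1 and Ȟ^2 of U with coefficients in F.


Ȟ^0 ≅ 0, Ȟ^1 ≅ Z ⊕ Z/2 and Ȟ^2 ≅ 0

cover nerve:
  V12={d} V13={e} V14={a,b} V15={f} V23={c,h} V45={g}
C dims 5,6; δ0: rk 5, SNF 1^4·2
Ȟ^0: (5−5)−0=0 ⇒ 0
Ȟ^1: (6−0)−5=1 plus torsion [2] ⇒ Z ⊕ Z/2
Ȟ^2: (0−0)−0=0 ⇒ 0


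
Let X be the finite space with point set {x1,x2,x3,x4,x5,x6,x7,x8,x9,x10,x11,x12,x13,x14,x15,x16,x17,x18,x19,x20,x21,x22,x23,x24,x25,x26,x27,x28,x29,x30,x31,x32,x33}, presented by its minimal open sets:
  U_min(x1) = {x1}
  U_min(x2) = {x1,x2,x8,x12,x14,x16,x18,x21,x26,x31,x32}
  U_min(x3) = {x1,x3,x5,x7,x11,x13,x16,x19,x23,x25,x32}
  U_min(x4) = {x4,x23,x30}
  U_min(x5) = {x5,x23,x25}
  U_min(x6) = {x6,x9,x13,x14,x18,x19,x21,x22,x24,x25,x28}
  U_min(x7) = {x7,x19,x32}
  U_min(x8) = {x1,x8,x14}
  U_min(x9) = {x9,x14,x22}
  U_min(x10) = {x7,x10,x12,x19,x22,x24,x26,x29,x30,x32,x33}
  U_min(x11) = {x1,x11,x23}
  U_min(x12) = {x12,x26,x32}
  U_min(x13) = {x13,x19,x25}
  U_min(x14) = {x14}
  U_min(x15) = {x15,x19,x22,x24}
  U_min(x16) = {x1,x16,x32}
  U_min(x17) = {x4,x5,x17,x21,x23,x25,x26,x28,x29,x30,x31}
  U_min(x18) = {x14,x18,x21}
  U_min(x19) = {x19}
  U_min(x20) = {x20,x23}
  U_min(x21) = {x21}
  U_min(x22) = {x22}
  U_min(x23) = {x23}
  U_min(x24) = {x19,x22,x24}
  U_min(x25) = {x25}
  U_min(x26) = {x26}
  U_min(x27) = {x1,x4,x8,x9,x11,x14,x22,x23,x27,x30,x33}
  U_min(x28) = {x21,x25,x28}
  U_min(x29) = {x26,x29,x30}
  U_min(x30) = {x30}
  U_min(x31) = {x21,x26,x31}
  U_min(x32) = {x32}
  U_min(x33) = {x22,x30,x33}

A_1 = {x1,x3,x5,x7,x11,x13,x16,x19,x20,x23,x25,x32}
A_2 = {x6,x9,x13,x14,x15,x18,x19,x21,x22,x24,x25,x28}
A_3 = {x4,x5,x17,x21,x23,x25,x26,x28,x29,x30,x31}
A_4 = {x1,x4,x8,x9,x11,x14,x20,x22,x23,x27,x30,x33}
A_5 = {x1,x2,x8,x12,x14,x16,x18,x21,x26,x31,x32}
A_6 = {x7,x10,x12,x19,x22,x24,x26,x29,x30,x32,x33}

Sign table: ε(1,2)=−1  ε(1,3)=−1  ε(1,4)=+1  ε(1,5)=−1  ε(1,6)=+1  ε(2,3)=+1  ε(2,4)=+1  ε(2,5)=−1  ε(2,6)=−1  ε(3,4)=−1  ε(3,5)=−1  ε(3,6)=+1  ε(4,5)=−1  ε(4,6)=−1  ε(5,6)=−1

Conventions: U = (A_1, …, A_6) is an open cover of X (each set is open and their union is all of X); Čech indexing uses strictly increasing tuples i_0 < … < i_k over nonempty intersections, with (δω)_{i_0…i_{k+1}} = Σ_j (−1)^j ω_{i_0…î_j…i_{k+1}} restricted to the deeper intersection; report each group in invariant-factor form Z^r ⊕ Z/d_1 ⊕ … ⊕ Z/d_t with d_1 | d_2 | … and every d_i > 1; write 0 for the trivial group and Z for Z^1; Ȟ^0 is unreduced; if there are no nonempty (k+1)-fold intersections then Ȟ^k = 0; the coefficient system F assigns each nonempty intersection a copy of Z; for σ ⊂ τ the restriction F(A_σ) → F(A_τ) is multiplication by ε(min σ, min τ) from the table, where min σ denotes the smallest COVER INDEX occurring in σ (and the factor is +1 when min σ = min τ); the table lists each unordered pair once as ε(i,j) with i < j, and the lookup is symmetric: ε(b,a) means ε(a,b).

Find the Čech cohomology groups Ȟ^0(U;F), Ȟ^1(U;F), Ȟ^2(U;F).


Ȟ^0(U;F) ≅ 0,  Ȟ^1(U;F) ≅ Z/2,  Ȟ^2(U;F) ≅ Z

cover nerve:
  A12={x13,x19,x25} A13={x5,x23,x25} A14={x1,x11,x20,x23} A15={x1,x16,x32} A16={x7,x19,x32} A23={x21,x25,x28} A24={x9,x14,x22} A25={x14,x18,x21} A26={x19,x22,x24} A34={x4,x23,x30} A35={x21,x26,x31} A36={x26,x29,x30} A45={x1,x8,x14} A46={x22,x30,x33} A56={x12,x26,x32}
  A123={x25} A126={x19} A134={x23} A145={x1} A156={x32} A235={x21} A245={x14} A246={x22} A346={x30} A356={x26}
C dims 6,15,10; δ0: rk 6, SNF 1^5·2; δ1: rk 9, SNF 1^9
Ȟ^0: (6−6)−0=0 ⇒ 0
Ȟ^1: (15−9)−6=0 plus torsion [2] ⇒ Z/2
Ȟ^2: (10−0)−9=1 ⇒ Z


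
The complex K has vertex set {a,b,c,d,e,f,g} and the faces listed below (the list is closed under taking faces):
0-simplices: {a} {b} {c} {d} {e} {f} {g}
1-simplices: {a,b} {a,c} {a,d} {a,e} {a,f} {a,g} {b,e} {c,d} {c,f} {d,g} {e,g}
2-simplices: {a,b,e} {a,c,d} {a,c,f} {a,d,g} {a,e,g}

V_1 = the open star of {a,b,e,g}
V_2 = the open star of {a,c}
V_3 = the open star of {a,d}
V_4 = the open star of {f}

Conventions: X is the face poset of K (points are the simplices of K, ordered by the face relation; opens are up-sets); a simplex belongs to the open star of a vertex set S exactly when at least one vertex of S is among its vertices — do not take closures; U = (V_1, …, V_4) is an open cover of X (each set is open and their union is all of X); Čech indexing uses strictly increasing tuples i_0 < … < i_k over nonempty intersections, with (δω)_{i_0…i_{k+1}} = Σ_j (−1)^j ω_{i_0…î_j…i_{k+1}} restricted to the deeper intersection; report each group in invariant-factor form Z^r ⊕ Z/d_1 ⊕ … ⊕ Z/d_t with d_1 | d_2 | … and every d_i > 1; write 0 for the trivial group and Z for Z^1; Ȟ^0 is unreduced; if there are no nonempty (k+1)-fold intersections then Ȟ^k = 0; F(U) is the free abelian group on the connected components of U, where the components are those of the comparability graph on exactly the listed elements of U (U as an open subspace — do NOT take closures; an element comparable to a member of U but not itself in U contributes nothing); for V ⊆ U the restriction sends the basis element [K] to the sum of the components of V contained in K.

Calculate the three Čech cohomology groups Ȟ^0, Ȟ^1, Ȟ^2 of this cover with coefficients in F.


nonempty overlaps:
  V1={{a},{b},{e},{g},{a,b},{a,c},{a,d},{a,e},{a,f},{a,g},{b,e},{d,g},{e,g},{a,b,e},{a,c,d},{a,c,f},{a,d,g},{a,e,g}} V2={{a},{c},{a,b},{a,c},{a,d},{a,e},{a,f},{a,g},{c,d},{c,f},{a,b,e},{a,c,d},{a,c,f},{a,d,g},{a,e,g}} V3={{a},{d},{a,b},{a,c},{a,d},{a,e},{a,f},{a,g},{c,d},{d,g},{a,b,e},{a,c,d},{a,c,f},{a,d,g},{a,e,g}} V4={{f},{a,f},{c,f},{a,c,f}}
  V12={{a},{a,b},{a,c},{a,d},{a,e},{a,f},{a,g},{a,b,e},{a,c,d},{a,c,f},{a,d,g},{a,e,g}} V13={{a},{a,b},{a,c},{a,d},{a,e},{a,f},{a,g},{d,g},{a,b,e},{a,c,d},{a,c,f},{a,d,g},{a,e,g}} V14={{a,f},{a,c,f}} V23={{a},{a,b},{a,c},{a,d},{a,e},{a,f},{a,g},{c,d},{a,b,e},{a,c,d},{a,c,f},{a,d,g},{a,e,g}} V24={{a,f},{c,f},{a,c,f}} V34={{a,f},{a,c,f}}
  V123={{a},{a,b},{a,c},{a,d},{a,e},{a,f},{a,g},{a,b,e},{a,c,d},{a,c,f},{a,d,g},{a,e,g}} V124={{a,f},{a,c,f}} V134={{a,f},{a,c,f}} V234={{a,f},{a,c,f}}
  V1234={{a,f},{a,c,f}}
components per intersection:
  V1: {{a},{b},{e},{g},{a,b},{a,c},{a,d},{a,e},{a,f},{a,g},{b,e},{d,g},{e,g},{a,b,e},{a,c,d},{a,c,f},{a,d,g},{a,e,g}}
  V2: {{a},{c},{a,b},{a,c},{a,d},{a,e},{a,f},{a,g},{c,d},{c,f},{a,b,e},{a,c,d},{a,c,f},{a,d,g},{a,e,g}}
  V3: {{a},{d},{a,b},{a,c},{a,d},{a,e},{a,f},{a,g},{c,d},{d,g},{a,b,e},{a,c,d},{a,c,f},{a,d,g},{a,e,g}}
  V4: {{f},{a,f},{c,f},{a,c,f}}
  V12: {{a},{a,b},{a,c},{a,d},{a,e},{a,f},{a,g},{a,b,e},{a,c,d},{a,c,f},{a,d,g},{a,e,g}}
  V13: {{a},{a,b},{a,c},{a,d},{a,e},{a,f},{a,g},{d,g},{a,b,e},{a,c,d},{a,c,f},{a,d,g},{a,e,g}}
  V14: {{a,f},{a,c,f}}
  V23: {{a},{a,b},{a,c},{a,d},{a,e},{a,f},{a,g},{c,d},{a,b,e},{a,c,d},{a,c,f},{a,d,g},{a,e,g}}
  V24: {{a,f},{c,f},{a,c,f}}
  V34: {{a,f},{a,c,f}}
  V123: {{a},{a,b},{a,c},{a,d},{a,e},{a,f},{a,g},{a,b,e},{a,c,d},{a,c,f},{a,d,g},{a,e,g}}
  V124: {{a,f},{a,c,f}}
  V134: {{a,f},{a,c,f}}
  V234: {{a,f},{a,c,f}}
  V1234: {{a,f},{a,c,f}}
C dims 4,6,4,1; δ0: rk 3, SNF 1^3; δ1: rk 3, SNF 1^3; δ2: rk 1, SNF 1^1
degree 0: 4−3−0 = 1 → Ȟ^0 ≅ Z
degree 1: 6−3−3 = 0 → Ȟ^1 ≅ 0
degree 2: 4−1−3 = 0 → Ȟ^2 ≅ 0

Ȟ^0 = Z; Ȟ^1 = 0; Ȟ^2 = 0


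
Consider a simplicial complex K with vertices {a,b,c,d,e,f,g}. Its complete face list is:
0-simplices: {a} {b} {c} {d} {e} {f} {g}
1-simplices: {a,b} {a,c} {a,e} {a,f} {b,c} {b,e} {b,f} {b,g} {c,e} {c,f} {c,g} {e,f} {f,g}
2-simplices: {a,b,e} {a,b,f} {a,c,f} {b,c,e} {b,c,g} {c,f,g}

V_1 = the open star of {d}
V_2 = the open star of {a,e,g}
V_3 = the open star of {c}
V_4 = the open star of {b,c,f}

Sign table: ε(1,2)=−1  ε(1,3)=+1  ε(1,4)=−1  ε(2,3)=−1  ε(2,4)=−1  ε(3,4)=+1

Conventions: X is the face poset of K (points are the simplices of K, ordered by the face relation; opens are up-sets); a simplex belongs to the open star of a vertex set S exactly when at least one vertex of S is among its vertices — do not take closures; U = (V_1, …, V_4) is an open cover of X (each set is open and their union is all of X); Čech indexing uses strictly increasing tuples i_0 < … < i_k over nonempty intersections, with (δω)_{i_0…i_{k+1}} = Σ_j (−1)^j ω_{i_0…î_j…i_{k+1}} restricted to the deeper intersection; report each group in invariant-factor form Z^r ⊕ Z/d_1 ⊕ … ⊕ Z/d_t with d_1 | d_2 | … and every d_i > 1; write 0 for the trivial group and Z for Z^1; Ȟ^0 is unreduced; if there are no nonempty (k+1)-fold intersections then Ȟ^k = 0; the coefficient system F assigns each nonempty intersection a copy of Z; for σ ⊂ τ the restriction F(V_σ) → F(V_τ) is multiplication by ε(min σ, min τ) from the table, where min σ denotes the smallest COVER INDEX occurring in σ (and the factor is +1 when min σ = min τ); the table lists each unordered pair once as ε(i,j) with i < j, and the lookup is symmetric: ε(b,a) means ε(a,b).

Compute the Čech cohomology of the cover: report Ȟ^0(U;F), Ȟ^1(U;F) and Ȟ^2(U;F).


cover nerve:
  V1={{d}} V2={{a},{e},{g},{a,b},{a,c},{a,e},{a,f},{b,e},{b,g},{c,e},{c,g},{e,f},{f,g},{a,b,e},{a,b,f},{a,c,f},{b,c,e},{b,c,g},{c,f,g}} V3={{c},{a,c},{b,c},{c,e},{c,f},{c,g},{a,c,f},{b,c,e},{b,c,g},{c,f,g}} V4={{b},{c},{f},{a,b},{a,c},{a,f},{b,c},{b,e},{b,f},{b,g},{c,e},{c,f},{c,g},{e,f},{f,g},{a,b,e},{a,b,f},{a,c,f},{b,c,e},{b,c,g},{c,f,g}}
  V23={{a,c},{c,e},{c,g},{a,c,f},{b,c,e},{b,c,g},{c,f,g}} V24={{a,b},{a,c},{a,f},{b,e},{b,g},{c,e},{c,g},{e,f},{f,g},{a,b,e},{a,b,f},{a,c,f},{b,c,e},{b,c,g},{c,f,g}} V34={{c},{a,c},{b,c},{c,e},{c,f},{c,g},{a,c,f},{b,c,e},{b,c,g},{c,f,g}}
  V234={{a,c},{c,e},{c,g},{a,c,f},{b,c,e},{b,c,g},{c,f,g}}
C dims 4,3,1; δ0: rk 2, SNF 1^2; δ1: rk 1, SNF 1^1
Ȟ^0: (4−2)−0=2 ⇒ Z^2
Ȟ^1: (3−1)−2=0 ⇒ 0
Ȟ^2: (1−0)−1=0 ⇒ 0

Ȟ^0 = Z^2,  Ȟ^1 = 0,  Ȟ^2 = 0


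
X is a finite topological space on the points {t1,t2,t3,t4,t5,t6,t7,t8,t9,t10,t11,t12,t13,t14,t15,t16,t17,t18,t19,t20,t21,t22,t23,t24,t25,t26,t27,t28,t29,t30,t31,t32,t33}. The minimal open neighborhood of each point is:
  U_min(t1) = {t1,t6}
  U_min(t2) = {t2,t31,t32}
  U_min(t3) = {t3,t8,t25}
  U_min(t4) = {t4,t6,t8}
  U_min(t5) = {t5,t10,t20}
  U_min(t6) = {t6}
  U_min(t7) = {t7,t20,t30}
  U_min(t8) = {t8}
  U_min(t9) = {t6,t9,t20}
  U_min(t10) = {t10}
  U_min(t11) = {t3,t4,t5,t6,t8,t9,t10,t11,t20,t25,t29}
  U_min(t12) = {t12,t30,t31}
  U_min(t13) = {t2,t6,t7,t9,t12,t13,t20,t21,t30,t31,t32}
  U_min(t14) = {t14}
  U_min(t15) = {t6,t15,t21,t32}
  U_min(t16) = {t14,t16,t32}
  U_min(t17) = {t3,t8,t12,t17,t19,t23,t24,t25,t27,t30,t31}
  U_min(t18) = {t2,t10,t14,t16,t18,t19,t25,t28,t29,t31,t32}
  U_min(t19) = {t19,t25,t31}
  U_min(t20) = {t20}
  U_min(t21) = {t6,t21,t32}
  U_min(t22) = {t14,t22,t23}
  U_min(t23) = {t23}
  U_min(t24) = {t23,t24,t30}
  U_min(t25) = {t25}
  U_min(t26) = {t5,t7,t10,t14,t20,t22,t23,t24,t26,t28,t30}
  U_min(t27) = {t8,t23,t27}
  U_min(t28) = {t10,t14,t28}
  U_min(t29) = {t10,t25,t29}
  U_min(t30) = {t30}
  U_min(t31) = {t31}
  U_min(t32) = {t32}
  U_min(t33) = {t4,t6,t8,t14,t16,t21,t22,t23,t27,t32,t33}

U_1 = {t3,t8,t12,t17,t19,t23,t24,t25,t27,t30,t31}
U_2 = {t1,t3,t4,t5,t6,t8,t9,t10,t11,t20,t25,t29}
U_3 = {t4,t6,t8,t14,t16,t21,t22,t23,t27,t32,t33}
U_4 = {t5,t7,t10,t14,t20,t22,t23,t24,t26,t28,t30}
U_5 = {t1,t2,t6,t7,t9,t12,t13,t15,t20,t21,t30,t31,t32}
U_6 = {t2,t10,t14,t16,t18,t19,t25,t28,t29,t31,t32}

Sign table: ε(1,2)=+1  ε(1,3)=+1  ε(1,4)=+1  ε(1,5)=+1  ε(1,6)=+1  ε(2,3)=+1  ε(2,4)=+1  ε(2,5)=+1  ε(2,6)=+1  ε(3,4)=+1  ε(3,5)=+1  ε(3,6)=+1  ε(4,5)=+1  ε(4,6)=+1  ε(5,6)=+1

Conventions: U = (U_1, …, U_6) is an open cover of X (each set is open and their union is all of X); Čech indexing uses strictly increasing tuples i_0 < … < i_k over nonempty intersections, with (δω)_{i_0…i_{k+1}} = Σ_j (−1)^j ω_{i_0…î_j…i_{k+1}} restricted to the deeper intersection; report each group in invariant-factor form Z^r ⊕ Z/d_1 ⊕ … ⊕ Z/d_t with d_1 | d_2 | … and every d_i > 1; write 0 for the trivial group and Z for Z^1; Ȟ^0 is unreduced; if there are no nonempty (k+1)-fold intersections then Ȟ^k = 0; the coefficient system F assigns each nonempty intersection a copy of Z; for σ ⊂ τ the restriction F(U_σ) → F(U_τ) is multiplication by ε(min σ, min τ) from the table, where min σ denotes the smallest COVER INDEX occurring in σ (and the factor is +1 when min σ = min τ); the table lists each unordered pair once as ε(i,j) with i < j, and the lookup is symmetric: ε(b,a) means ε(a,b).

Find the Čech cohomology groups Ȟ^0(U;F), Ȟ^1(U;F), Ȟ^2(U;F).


Ȟ^0 = Z, Ȟ^1 = 0 and Ȟ^2 = Z/2

nerve simplices:
  U12={t3,t8,t25} U13={t8,t23,t27} U14={t23,t24,t30} U15={t12,t30,t31} U16={t19,t25,t31} U23={t4,t6,t8} U24={t5,t10,t20} U25={t1,t6,t9,t20} U26={t10,t25,t29} U34={t14,t22,t23} U35={t6,t21,t32} U36={t14,t16,t32} U45={t7,t20,t30} U46={t10,t14,t28} U56={t2,t31,t32}
  U123={t8} U126={t25} U134={t23} U145={t30} U156={t31} U235={t6} U245={t20} U246={t10} U346={t14} U356={t32}
C dims 6,15,10; δ0: rk 5, SNF 1^5; δ1: rk 10, SNF 1^9·2
degree 0: 6−5−0 = 1 → Ȟ^0 ≅ Z
degree 1: 15−10−5 = 0 → Ȟ^1 ≅ 0
degree 2: 10−0−10 = 0 plus torsion [2] → Ȟ^2 ≅ Z/2


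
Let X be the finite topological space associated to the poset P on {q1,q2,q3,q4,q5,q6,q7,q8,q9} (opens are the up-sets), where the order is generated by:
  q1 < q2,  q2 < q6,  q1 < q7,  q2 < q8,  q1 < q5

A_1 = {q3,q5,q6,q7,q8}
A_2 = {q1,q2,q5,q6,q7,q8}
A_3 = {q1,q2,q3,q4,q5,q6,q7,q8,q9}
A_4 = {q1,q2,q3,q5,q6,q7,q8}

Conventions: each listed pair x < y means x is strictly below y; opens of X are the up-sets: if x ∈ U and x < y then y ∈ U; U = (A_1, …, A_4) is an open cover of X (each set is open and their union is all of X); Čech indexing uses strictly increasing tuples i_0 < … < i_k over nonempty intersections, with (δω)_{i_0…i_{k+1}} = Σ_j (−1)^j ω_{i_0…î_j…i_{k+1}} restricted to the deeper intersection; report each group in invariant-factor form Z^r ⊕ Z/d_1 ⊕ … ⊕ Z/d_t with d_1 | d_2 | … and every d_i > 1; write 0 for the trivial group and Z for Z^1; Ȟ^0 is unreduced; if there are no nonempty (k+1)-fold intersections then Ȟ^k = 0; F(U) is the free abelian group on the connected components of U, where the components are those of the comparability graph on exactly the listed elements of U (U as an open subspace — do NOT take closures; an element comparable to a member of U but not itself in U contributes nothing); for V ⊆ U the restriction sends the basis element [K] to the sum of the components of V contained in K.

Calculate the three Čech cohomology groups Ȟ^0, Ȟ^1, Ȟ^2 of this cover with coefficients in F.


cover nerve:
  A12={q5,q6,q7,q8} A13={q3,q5,q6,q7,q8} A14={q3,q5,q6,q7,q8} A23={q1,q2,q5,q6,q7,q8} A24={q1,q2,q5,q6,q7,q8} A34={q1,q2,q3,q5,q6,q7,q8}
  A123={q5,q6,q7,q8} A124={q5,q6,q7,q8} A134={q3,q5,q6,q7,q8} A234={q1,q2,q5,q6,q7,q8}
  A1234={q5,q6,q7,q8}
components per intersection:
  A1: {q3} {q5} {q6} {q7} {q8}
  A2: {q1,q2,q5,q6,q7,q8}
  A3: {q1,q2,q5,q6,q7,q8} {q3} {q4} {q9}
  A4: {q1,q2,q5,q6,q7,q8} {q3}
  A12: {q5} {q6} {q7} {q8}
  A13: {q3} {q5} {q6} {q7} {q8}
  A14: {q3} {q5} {q6} {q7} {q8}
  A23: {q1,q2,q5,q6,q7,q8}
  A24: {q1,q2,q5,q6,q7,q8}
  A34: {q1,q2,q5,q6,q7,q8} {q3}
  A123: {q5} {q6} {q7} {q8}
  A124: {q5} {q6} {q7} {q8}
  A134: {q3} {q5} {q6} {q7} {q8}
  A234: {q1,q2,q5,q6,q7,q8}
  A1234: {q5} {q6} {q7} {q8}
C dims 12,18,14,4; δ0: rk 8, SNF 1^8; δ1: rk 10, SNF 1^10; δ2: rk 4, SNF 1^4
Ȟ^0: (12−8)−0=4 ⇒ Z^4
Ȟ^1: (18−10)−8=0 ⇒ 0
Ȟ^2: (14−4)−10=0 ⇒ 0

Ȟ^0(U;F) ≅ Z^4,  Ȟ^1(U;F) ≅ 0,  Ȟ^2(U;F) ≅ 0


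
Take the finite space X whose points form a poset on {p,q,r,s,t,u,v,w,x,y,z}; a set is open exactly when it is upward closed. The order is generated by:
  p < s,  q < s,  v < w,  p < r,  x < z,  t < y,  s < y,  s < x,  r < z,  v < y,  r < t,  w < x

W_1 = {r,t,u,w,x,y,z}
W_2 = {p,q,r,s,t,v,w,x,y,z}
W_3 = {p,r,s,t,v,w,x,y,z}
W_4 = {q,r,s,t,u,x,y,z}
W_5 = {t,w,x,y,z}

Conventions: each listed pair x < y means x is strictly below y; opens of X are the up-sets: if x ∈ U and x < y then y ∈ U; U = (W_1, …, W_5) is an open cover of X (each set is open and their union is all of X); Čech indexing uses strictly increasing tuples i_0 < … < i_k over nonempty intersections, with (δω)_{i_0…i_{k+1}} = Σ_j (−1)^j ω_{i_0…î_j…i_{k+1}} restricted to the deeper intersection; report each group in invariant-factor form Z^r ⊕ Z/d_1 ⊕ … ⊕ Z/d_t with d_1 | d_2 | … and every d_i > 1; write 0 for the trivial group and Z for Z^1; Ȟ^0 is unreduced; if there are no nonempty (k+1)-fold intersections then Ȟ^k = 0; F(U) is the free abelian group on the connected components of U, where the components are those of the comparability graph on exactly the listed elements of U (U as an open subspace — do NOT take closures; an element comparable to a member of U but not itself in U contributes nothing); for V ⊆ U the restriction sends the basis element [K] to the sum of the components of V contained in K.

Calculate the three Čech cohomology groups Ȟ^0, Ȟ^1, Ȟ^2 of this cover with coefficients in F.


nerve of the cover:
  W12={r,t,w,x,y,z} W13={r,t,w,x,y,z} W14={r,t,u,x,y,z} W15={t,w,x,y,z} W23={p,r,s,t,v,w,x,y,z} W24={q,r,s,t,x,y,z} W25={t,w,x,y,z} W34={r,s,t,x,y,z} W35={t,w,x,y,z} W45={t,x,y,z}
  W123={r,t,w,x,y,z} W124={r,t,x,y,z} W125={t,w,x,y,z} W134={r,t,x,y,z} W135={t,w,x,y,z} W145={t,x,y,z} W234={r,s,t,x,y,z} W235={t,w,x,y,z} W245={t,x,y,z} W345={t,x,y,z}
  W1234={r,t,x,y,z} W1235={t,w,x,y,z} W1245={t,x,y,z} W1345={t,x,y,z} W2345={t,x,y,z}
  W12345={t,x,y,z}
components per intersection:
  W1: {r,t,w,x,y,z} {u}
  W2: {p,q,r,s,t,v,w,x,y,z}
  W3: {p,r,s,t,v,w,x,y,z}
  W4: {q,r,s,t,x,y,z} {u}
  W5: {t,y} {w,x,z}
  W12: {r,t,w,x,y,z}
  W13: {r,t,w,x,y,z}
  W14: {r,t,x,y,z} {u}
  W15: {t,y} {w,x,z}
  W23: {p,r,s,t,v,w,x,y,z}
  W24: {q,r,s,t,x,y,z}
  W25: {t,y} {w,x,z}
  W34: {r,s,t,x,y,z}
  W35: {t,y} {w,x,z}
  W45: {t,y} {x,z}
  W123: {r,t,w,x,y,z}
  W124: {r,t,x,y,z}
  W125: {t,y} {w,x,z}
  W134: {r,t,x,y,z}
  W135: {t,y} {w,x,z}
  W145: {t,y} {x,z}
  W234: {r,s,t,x,y,z}
  W235: {t,y} {w,x,z}
  W245: {t,y} {x,z}
  W345: {t,y} {x,z}
  W1234: {r,t,x,y,z}
  W1235: {t,y} {w,x,z}
  W1245: {t,y} {x,z}
  W1345: {t,y} {x,z}
  W2345: {t,y} {x,z}
  W12345: {t,y} {x,z}
C dims 8,15,16,9; δ0: rk 6, SNF 1^6; δ1: rk 9, SNF 1^9; δ2: rk 7, SNF 1^7
Ȟ^0 = (8 − 6) − 0 = 2, so Ȟ^0 ≅ Z^2
Ȟ^1 = (15 − 9) − 6 = 0, so Ȟ^1 ≅ 0
Ȟ^2 = (16 − 7) − 9 = 0, so Ȟ^2 ≅ 0

Ȟ^0 = Z^2; Ȟ^1 = 0; Ȟ^2 = 0
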